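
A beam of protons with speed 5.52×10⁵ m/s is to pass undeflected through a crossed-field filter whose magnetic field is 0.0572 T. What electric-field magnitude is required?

E = 3.16×10⁴ V/m

For straight-line motion qE = qvB, so E = vB.
E = 5.52×10⁵ × 0.0572 = 3.16×10⁴ V/m.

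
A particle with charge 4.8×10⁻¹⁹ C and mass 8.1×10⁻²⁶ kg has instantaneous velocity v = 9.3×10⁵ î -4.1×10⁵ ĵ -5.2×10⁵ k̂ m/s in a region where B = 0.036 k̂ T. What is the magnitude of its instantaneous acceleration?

|a| ≈ 2.17×10¹¹ m/s²

v×B = (-1.48×10⁴, -3.35×10⁴, 0) N/C.
F = q v×B = (4.8×10⁻¹⁹ C)·(-1.48×10⁴, -3.35×10⁴, 0) = (-7.08×10⁻¹⁵, -1.61×10⁻¹⁴, 0) N.
|a| = |F|/m = 1.756×10⁻¹⁴/8.1×10⁻²⁶ ≈ 2.17×10¹¹ m/s².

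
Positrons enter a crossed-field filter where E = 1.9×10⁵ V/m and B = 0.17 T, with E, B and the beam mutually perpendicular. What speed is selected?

Straight-line motion ⇒ electric and magnetic forces cancel, so E = vB.
v = E/B = 1.9×10⁵/0.17 = 1.1×10⁶ m/s.
The result is independent of the particle's charge and mass.

v = 1.1×10⁶ m/s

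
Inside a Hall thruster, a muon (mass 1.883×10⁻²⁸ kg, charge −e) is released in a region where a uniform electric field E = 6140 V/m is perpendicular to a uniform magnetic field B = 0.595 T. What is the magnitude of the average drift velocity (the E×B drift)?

v_d ≈ 1.03×10⁴ m/s

In crossed fields the guiding centre drifts at v_d = |E×B|/B² = E/B, independent of charge and mass.
v_d = 6140/0.595 = 1.03×10⁴ m/s.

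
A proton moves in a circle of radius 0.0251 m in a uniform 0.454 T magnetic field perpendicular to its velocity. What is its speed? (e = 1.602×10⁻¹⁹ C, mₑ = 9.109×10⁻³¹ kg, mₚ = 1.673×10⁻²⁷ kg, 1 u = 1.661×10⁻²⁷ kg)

From |q|vB = mv²/r, v = |q|Br/m.
v = (1.602×10⁻¹⁹)(0.454)(0.0251)/1.673×10⁻²⁷ ≈ 1.09×10⁶ m/s.

v ≈ 1.09×10⁶ m/s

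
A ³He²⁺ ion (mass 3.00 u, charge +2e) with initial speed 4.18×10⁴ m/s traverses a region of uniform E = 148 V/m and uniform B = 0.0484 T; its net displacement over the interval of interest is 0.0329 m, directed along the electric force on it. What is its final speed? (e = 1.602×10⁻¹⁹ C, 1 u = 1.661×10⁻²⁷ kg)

v_f ≈ 4.87×10⁴ m/s

B does no work; ΔKE = |q|E d.
½mv_f² = ½mv₀² + |q|Ed = ½(4.983×10⁻²⁷)(4.18×10⁴)² + (3.204×10⁻¹⁹)(148)(0.0329) ≈ 4.353×10⁻¹⁸ J + 1.560×10⁻¹⁸ J ≈ 5.913×10⁻¹⁸ J.
v_f = √(2·5.913×10⁻¹⁸/4.983×10⁻²⁷) ≈ 4.87×10⁴ m/s.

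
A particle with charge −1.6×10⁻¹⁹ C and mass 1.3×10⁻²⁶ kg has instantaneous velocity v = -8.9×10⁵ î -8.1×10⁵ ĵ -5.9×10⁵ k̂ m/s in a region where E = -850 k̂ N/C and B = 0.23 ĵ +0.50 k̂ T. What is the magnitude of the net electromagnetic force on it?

|F| ≈ 8.95×10⁻¹⁴ N

v×B = (-2.69×10⁵, 4.45×10⁵, -2.05×10⁵) N/C.
E + v×B = (-2.69×10⁵, 4.45×10⁵, -2.06×10⁵) N/C.
F = q(E + v×B) = (−1.6×10⁻¹⁹ C)·(-2.69×10⁵, 4.45×10⁵, -2.06×10⁵) = (4.31×10⁻¹⁴, -7.12×10⁻¹⁴, 3.29×10⁻¹⁴) N.
|F| = 8.95×10⁻¹⁴ N.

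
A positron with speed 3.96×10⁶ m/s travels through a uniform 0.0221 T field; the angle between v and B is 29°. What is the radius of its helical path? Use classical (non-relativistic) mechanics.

v⊥ = v sinθ = 3.96×10⁶·sin29° ≈ 1.920×10⁶ m/s.
r = m v⊥/(|q|B) = (9.109×10⁻³¹)(1.920×10⁶)/((1.602×10⁻¹⁹)(0.0221)) ≈ 4.94×10⁻⁴ m.

r ≈ 4.94×10⁻⁴ m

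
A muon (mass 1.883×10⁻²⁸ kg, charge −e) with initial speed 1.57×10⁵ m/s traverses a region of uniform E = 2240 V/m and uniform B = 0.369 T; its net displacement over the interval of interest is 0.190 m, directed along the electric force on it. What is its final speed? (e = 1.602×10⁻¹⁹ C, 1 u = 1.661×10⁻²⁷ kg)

v_f ≈ 8.65×10⁵ m/s

B does no work; ΔKE = |q|E d.
½mv_f² = ½mv₀² + |q|Ed = ½(1.883×10⁻²⁸)(1.57×10⁵)² + (1.602×10⁻¹⁹)(2240)(0.190) ≈ 2.321×10⁻¹⁸ J + 6.818×10⁻¹⁷ J ≈ 7.050×10⁻¹⁷ J.
v_f = √(2·7.050×10⁻¹⁷/1.883×10⁻²⁸) ≈ 8.65×10⁵ m/s.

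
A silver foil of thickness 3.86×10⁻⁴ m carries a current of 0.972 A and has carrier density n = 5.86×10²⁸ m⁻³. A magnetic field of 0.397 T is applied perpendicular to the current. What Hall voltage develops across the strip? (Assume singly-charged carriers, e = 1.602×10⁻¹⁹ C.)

V_H = IB/(n e t).
V_H = (0.972)(0.397)/((5.86×10²⁸)(1.602×10⁻¹⁹)(3.86×10⁻⁴)) ≈ 1.06×10⁻⁷ V.

V_H ≈ 1.06×10⁻⁷ V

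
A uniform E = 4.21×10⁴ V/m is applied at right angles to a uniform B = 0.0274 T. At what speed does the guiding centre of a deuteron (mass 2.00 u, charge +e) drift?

v_d ≈ 1.54×10⁶ m/s

The E×B drift speed is v_d = E/B.
v_d = 4.21×10⁴/0.0274 = 1.54×10⁶ m/s.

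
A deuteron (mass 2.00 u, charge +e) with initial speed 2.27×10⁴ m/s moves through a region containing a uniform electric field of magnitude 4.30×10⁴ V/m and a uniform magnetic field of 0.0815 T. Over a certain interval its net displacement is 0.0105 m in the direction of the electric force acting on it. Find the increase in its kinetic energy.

ΔKE ≈ 7.23×10⁻¹⁷ J

The magnetic force is always ⟂ v and does no work; only the electric force changes KE.
ΔKE = F_E · d = |q|E d = (1.602×10⁻¹⁹)(4.30×10⁴)(0.0105) ≈ 7.23×10⁻¹⁷ J.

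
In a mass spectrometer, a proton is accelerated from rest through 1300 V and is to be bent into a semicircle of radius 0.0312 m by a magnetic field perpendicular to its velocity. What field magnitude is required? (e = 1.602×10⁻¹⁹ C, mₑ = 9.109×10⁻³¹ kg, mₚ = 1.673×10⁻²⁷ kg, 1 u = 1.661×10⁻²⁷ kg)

B ≈ 0.167 T

v = √(2|q|V/m) = √(2·1.602×10⁻¹⁹·1300/1.673×10⁻²⁷) ≈ 4.990×10⁵ m/s.
B = mv/(|q|r) = (1.673×10⁻²⁷)(4.990×10⁵)/((1.602×10⁻¹⁹)(0.0312)) ≈ 0.167 T.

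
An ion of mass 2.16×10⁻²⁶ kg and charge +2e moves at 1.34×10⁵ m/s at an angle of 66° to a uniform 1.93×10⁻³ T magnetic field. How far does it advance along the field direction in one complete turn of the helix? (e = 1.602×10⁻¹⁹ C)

p ≈ 12.0 m

v∥ = v cosθ = 1.34×10⁵·cos66° ≈ 5.450×10⁴ m/s.
T = 2πm/(|q|B) = 2π(2.16×10⁻²⁶)/((3.204×10⁻¹⁹)(1.93×10⁻³)) ≈ 2.195×10⁻⁴ s.
pitch = v∥ T = (5.450×10⁴)(2.195×10⁻⁴) ≈ 12.0 m.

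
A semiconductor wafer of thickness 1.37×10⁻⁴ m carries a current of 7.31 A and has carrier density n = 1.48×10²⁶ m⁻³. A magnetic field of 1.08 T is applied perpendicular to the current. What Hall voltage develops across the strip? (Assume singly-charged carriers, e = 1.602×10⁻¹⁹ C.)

V_H ≈ 2.43×10⁻³ V

V_H = IB/(n e t).
V_H = (7.31)(1.08)/((1.48×10²⁶)(1.602×10⁻¹⁹)(1.37×10⁻⁴)) ≈ 2.43×10⁻³ V.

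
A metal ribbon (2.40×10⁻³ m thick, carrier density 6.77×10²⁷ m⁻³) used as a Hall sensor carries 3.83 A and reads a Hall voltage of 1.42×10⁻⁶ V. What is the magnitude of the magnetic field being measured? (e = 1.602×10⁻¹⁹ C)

From V_H = IB/(n e t), B = V_H n e t / I.
B = (1.42×10⁻⁶)(6.77×10²⁷)(1.602×10⁻¹⁹)(2.40×10⁻³)/3.83 ≈ 0.965 T.

B ≈ 0.965 T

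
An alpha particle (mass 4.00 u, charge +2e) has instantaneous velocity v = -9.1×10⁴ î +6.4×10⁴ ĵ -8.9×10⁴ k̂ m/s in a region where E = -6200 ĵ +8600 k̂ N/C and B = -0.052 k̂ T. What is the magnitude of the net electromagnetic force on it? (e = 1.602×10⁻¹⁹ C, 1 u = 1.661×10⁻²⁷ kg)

v×B = (-3330, -4730, 0) N/C.
E + v×B = (-3330, -1.09×10⁴, 8600) N/C.
F = q(E + v×B) = (3.204×10⁻¹⁹ C)·(-3330, -1.09×10⁴, 8600) = (-1.07×10⁻¹⁵, -3.50×10⁻¹⁵, 2.76×10⁻¹⁵) N.
|F| = 4.58×10⁻¹⁵ N.

|F| ≈ 4.58×10⁻¹⁵ N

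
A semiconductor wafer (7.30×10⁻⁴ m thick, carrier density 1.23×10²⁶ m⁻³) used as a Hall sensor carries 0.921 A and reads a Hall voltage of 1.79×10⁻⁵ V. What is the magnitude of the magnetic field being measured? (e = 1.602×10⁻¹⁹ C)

From V_H = IB/(n e t), B = V_H n e t / I.
B = (1.79×10⁻⁵)(1.23×10²⁶)(1.602×10⁻¹⁹)(7.30×10⁻⁴)/0.921 ≈ 0.280 T.

B ≈ 0.280 T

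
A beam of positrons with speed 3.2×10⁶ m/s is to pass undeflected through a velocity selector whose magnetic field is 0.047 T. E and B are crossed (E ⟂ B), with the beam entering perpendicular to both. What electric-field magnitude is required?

For straight-line motion qE = qvB, so E = vB.
E = 3.2×10⁶ × 0.047 = 1.5×10⁵ V/m.

E = 1.5×10⁵ V/m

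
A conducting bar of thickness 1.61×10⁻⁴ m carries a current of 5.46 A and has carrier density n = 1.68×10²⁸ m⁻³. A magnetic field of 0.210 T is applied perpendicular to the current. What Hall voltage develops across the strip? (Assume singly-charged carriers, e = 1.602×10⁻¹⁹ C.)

V_H = IB/(n e t).
V_H = (5.46)(0.210)/((1.68×10²⁸)(1.602×10⁻¹⁹)(1.61×10⁻⁴)) ≈ 2.65×10⁻⁶ V.

V_H ≈ 2.65×10⁻⁶ V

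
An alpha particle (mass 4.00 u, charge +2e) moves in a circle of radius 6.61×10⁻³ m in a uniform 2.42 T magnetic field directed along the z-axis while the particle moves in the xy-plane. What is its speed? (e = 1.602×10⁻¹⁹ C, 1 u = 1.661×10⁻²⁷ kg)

v ≈ 7.71×10⁵ m/s

From |q|vB = mv²/r, v = |q|Br/m.
v = (3.204×10⁻¹⁹)(2.42)(6.61×10⁻³)/6.644×10⁻²⁷ ≈ 7.71×10⁵ m/s.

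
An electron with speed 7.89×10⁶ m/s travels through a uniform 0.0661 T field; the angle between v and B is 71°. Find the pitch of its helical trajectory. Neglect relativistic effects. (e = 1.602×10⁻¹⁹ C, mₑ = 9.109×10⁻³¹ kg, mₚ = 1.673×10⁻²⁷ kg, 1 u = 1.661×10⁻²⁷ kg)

v∥ = v cosθ = 7.89×10⁶·cos71° ≈ 2.569×10⁶ m/s.
T = 2πm/(|q|B) = 2π(9.109×10⁻³¹)/((1.602×10⁻¹⁹)(0.0661)) ≈ 5.405×10⁻¹⁰ s.
pitch = v∥ T = (2.569×10⁶)(5.405×10⁻¹⁰) ≈ 1.39×10⁻³ m.

p ≈ 1.39×10⁻³ m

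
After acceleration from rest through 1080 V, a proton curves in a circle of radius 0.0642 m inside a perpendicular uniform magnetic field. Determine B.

B ≈ 0.0740 T

v = √(2|q|V/m) = √(2·1.602×10⁻¹⁹·1080/1.673×10⁻²⁷) ≈ 4.548×10⁵ m/s.
B = mv/(|q|r) = (1.673×10⁻²⁷)(4.548×10⁵)/((1.602×10⁻¹⁹)(0.0642)) ≈ 0.0740 T.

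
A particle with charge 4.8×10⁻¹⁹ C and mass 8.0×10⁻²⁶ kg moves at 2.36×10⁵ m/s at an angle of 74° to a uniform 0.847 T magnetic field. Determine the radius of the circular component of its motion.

r ≈ 0.0446 m

v⊥ = v sinθ = 2.36×10⁵·sin74° ≈ 2.269×10⁵ m/s.
r = m v⊥/(|q|B) = (8.0×10⁻²⁶)(2.269×10⁵)/((4.8×10⁻¹⁹)(0.847)) ≈ 0.0446 m.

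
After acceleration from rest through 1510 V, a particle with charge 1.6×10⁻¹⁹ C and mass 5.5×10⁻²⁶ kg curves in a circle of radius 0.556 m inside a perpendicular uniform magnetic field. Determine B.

B ≈ 0.0579 T

v = √(2|q|V/m) = √(2·1.6×10⁻¹⁹·1510/5.5×10⁻²⁶) ≈ 9.373×10⁴ m/s.
B = mv/(|q|r) = (5.5×10⁻²⁶)(9.373×10⁴)/((1.6×10⁻¹⁹)(0.556)) ≈ 0.0579 T.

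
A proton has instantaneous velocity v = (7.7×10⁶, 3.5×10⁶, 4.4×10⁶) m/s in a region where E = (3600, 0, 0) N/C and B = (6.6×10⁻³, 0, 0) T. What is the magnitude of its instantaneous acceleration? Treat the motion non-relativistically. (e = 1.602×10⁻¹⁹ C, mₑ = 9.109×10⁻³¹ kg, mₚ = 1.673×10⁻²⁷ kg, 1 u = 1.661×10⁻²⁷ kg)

v×B = (0, 2.90×10⁴, -2.31×10⁴) N/C.
E + v×B = (3600, 2.90×10⁴, -2.31×10⁴) N/C.
F = q(E + v×B) = (1.602×10⁻¹⁹ C)·(3600, 2.90×10⁴, -2.31×10⁴) = (5.77×10⁻¹⁶, 4.65×10⁻¹⁵, -3.70×10⁻¹⁵) N.
|a| = |F|/m = 5.972×10⁻¹⁵/1.673×10⁻²⁷ ≈ 3.57×10¹² m/s².

|a| ≈ 3.57×10¹² m/s²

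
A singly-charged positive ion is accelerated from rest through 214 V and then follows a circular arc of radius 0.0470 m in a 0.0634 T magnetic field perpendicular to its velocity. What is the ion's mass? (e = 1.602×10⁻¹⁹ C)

m ≈ 3.32×10⁻²⁷ kg

Combine |q|V = ½mv² and r = mv/(|q|B): eliminate v to get m = qB²r²/(2V).
m = (1.602×10⁻¹⁹)(0.0634)²(0.0470)²/(2·214) ≈ 3.32×10⁻²⁷ kg.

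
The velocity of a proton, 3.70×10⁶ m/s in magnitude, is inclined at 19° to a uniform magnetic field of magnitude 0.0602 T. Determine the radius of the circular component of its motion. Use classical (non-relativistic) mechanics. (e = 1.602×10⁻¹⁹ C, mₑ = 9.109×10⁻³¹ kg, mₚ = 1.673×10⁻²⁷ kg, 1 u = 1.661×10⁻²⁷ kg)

r ≈ 0.209 m

v⊥ = v sinθ = 3.70×10⁶·sin19° ≈ 1.205×10⁶ m/s.
r = m v⊥/(|q|B) = (1.673×10⁻²⁷)(1.205×10⁶)/((1.602×10⁻¹⁹)(0.0602)) ≈ 0.209 m.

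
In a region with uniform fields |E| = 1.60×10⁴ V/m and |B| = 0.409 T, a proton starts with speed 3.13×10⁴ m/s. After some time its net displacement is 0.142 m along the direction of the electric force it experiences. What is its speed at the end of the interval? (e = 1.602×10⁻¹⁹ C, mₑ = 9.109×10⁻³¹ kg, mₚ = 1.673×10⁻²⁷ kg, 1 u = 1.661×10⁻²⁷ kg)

v_f ≈ 6.60×10⁵ m/s

B does no work; ΔKE = |q|E d.
½mv_f² = ½mv₀² + |q|Ed = ½(1.673×10⁻²⁷)(3.13×10⁴)² + (1.602×10⁻¹⁹)(1.60×10⁴)(0.142) ≈ 8.195×10⁻¹⁹ J + 3.640×10⁻¹⁶ J ≈ 3.648×10⁻¹⁶ J.
v_f = √(2·3.648×10⁻¹⁶/1.673×10⁻²⁷) ≈ 6.60×10⁵ m/s.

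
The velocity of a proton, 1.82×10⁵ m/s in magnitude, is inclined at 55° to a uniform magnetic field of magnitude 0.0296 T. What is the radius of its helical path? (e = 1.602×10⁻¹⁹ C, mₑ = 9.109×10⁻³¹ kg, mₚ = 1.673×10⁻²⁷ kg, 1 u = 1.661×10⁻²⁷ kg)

r ≈ 0.0526 m

v⊥ = v sinθ = 1.82×10⁵·sin55° ≈ 1.491×10⁵ m/s.
r = m v⊥/(|q|B) = (1.673×10⁻²⁷)(1.491×10⁵)/((1.602×10⁻¹⁹)(0.0296)) ≈ 0.0526 m.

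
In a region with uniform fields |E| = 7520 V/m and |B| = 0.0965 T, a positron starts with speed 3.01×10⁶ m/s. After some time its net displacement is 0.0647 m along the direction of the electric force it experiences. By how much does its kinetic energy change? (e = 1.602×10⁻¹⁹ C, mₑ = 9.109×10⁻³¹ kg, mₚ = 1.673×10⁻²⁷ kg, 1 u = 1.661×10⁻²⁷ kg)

The magnetic force is always ⟂ v and does no work; only the electric force changes KE.
ΔKE = F_E · d = |q|E d = (1.602×10⁻¹⁹)(7520)(0.0647) ≈ 7.79×10⁻¹⁷ J.

ΔKE ≈ 7.79×10⁻¹⁷ J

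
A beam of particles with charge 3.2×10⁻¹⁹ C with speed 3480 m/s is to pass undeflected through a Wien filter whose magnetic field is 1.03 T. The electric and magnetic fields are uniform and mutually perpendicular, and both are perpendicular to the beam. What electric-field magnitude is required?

For straight-line motion qE = qvB, so E = vB.
E = 3480 × 1.03 = 3580 V/m.

E = 3580 V/m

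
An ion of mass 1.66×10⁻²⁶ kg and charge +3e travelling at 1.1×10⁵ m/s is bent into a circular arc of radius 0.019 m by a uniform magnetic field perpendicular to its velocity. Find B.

From |q|vB = mv²/r, B = mv/(|q|r).
B = (1.66×10⁻²⁶)(1.1×10⁵)/((4.806×10⁻¹⁹)(0.019)) ≈ 0.20 T.

B ≈ 0.20 T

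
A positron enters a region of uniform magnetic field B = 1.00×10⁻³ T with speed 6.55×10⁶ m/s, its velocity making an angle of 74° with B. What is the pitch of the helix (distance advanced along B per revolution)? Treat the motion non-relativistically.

v∥ = v cosθ = 6.55×10⁶·cos74° ≈ 1.805×10⁶ m/s.
T = 2πm/(|q|B) = 2π(9.109×10⁻³¹)/((1.602×10⁻¹⁹)(1.00×10⁻³)) ≈ 3.573×10⁻⁸ s.
pitch = v∥ T = (1.805×10⁶)(3.573×10⁻⁸) ≈ 0.0645 m.

p ≈ 0.0645 m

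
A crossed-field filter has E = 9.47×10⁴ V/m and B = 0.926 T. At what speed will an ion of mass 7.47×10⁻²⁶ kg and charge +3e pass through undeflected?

v = 1.02×10⁵ m/s

For undeflected motion the electric and magnetic forces balance: qE = qvB.
v = E/B = 9.47×10⁴/0.926 = 1.02×10⁵ m/s.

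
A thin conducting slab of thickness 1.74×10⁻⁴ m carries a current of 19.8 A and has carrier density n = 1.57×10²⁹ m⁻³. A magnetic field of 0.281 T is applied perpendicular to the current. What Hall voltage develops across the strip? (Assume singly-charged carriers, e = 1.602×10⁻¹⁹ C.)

V_H = IB/(n e t).
V_H = (19.8)(0.281)/((1.57×10²⁹)(1.602×10⁻¹⁹)(1.74×10⁻⁴)) ≈ 1.27×10⁻⁶ V.

V_H ≈ 1.27×10⁻⁶ V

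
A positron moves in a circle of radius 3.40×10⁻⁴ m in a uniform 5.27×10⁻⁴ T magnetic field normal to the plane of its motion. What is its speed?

From |q|vB = mv²/r, v = |q|Br/m.
v = (1.602×10⁻¹⁹)(5.27×10⁻⁴)(3.40×10⁻⁴)/9.109×10⁻³¹ ≈ 3.15×10⁴ m/s.

v ≈ 3.15×10⁴ m/s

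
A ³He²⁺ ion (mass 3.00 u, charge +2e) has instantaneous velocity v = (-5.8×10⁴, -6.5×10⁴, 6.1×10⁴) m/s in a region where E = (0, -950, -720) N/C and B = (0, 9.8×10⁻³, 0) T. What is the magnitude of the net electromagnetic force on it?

|F| ≈ 5.47×10⁻¹⁶ N

v×B = (-598, 0, -568) N/C.
E + v×B = (-598, -950, -1290) N/C.
F = q(E + v×B) = (3.204×10⁻¹⁹ C)·(-598, -950, -1290) = (-1.92×10⁻¹⁶, -3.04×10⁻¹⁶, -4.13×10⁻¹⁶) N.
|F| = 5.47×10⁻¹⁶ N.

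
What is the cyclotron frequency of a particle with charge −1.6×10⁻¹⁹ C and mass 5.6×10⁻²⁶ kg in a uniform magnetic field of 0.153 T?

f = |q|B/(2πm).
f = (1.6×10⁻¹⁹)(0.153)/(2π·5.6×10⁻²⁶) ≈ 6.96×10⁴ Hz.

f ≈ 6.96×10⁴ Hz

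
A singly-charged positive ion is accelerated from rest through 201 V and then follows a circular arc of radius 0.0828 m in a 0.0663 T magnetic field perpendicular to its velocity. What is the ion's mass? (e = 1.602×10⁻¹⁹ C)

m ≈ 1.20×10⁻²⁶ kg

Combine |q|V = ½mv² and r = mv/(|q|B): eliminate v to get m = qB²r²/(2V).
m = (1.602×10⁻¹⁹)(0.0663)²(0.0828)²/(2·201) ≈ 1.20×10⁻²⁶ kg.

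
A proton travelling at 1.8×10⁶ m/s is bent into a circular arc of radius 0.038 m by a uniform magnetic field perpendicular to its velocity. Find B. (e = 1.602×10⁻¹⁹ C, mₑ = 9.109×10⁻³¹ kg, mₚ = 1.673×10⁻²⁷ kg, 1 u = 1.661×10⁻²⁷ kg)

From |q|vB = mv²/r, B = mv/(|q|r).
B = (1.673×10⁻²⁷)(1.8×10⁶)/((1.602×10⁻¹⁹)(0.038)) ≈ 0.49 T.

B ≈ 0.49 T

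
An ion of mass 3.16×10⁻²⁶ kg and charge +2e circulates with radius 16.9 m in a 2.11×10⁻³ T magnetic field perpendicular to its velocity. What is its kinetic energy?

v = |q|Br/m, then KE = ½mv² = (qBr)²/(2m).
v = (3.204×10⁻¹⁹)(2.11×10⁻³)(16.9)/3.16×10⁻²⁶ ≈ 3.616×10⁵ m/s.
KE = ½(3.16×10⁻²⁶)(3.616×10⁵)² ≈ 2.07×10⁻¹⁵ J = 1.29×10⁴ eV.

KE ≈ 1.29×10⁴ eV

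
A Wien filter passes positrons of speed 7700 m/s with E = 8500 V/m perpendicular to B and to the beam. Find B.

B = 1.1 T

Balance of forces in the selector: qE = qvB ⇒ B = E/v.
B = 8500/7700 = 1.1 T.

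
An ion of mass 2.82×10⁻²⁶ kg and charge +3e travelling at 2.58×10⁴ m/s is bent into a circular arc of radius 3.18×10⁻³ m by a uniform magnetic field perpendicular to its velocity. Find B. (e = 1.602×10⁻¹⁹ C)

From |q|vB = mv²/r, B = mv/(|q|r).
B = (2.82×10⁻²⁶)(2.58×10⁴)/((4.806×10⁻¹⁹)(3.18×10⁻³)) ≈ 0.476 T.

B ≈ 0.476 T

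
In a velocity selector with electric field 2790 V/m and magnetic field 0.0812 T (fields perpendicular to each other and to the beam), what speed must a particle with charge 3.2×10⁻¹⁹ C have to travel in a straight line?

v = 3.44×10⁴ m/s

Zero net Lorentz force requires |qE| = |q v×B|, i.e. E = vB.
v = E/B = 2790/0.0812 = 3.44×10⁴ m/s.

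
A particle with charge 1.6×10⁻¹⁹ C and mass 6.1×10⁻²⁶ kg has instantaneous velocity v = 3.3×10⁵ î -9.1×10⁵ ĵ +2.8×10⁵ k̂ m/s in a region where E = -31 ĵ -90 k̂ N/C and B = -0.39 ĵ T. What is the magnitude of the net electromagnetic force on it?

v×B = (1.09×10⁵, 0, -1.29×10⁵) N/C.
E + v×B = (1.09×10⁵, -31.0, -1.29×10⁵) N/C.
F = q(E + v×B) = (1.6×10⁻¹⁹ C)·(1.09×10⁵, -31.0, -1.29×10⁵) = (1.75×10⁻¹⁴, -4.96×10⁻¹⁸, -2.06×10⁻¹⁴) N.
|F| = 2.70×10⁻¹⁴ N.

|F| ≈ 2.70×10⁻¹⁴ N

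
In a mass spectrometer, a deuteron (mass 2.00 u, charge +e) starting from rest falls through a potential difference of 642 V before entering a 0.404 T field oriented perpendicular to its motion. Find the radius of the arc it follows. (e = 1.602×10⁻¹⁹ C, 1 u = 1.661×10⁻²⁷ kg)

r ≈ 0.0128 m

Acceleration: |q|V = ½mv² ⇒ v = √(2|q|V/m) = √(2·1.602×10⁻¹⁹·642/3.322×10⁻²⁷) ≈ 2.488×10⁵ m/s.
In the field: r = mv/(|q|B) = (3.322×10⁻²⁷)(2.488×10⁵)/((1.602×10⁻¹⁹)(0.404)) ≈ 0.0128 m.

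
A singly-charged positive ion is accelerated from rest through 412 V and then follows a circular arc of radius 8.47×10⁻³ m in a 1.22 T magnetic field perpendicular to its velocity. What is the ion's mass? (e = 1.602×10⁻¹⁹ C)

Combine |q|V = ½mv² and r = mv/(|q|B): eliminate v to get m = qB²r²/(2V).
m = (1.602×10⁻¹⁹)(1.22)²(8.47×10⁻³)²/(2·412) ≈ 2.08×10⁻²⁶ kg.

m ≈ 2.08×10⁻²⁶ kg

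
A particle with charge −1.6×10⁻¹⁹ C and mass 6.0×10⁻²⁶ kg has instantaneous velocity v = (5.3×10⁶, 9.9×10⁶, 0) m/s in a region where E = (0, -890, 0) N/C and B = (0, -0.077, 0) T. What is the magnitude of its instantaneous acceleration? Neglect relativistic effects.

|a| ≈ 1.09×10¹² m/s²

v×B = (0, 0, -4.08×10⁵) N/C.
E + v×B = (0, -890, -4.08×10⁵) N/C.
F = q(E + v×B) = (−1.6×10⁻¹⁹ C)·(0, -890, -4.08×10⁵) = (0, 1.42×10⁻¹⁶, 6.53×10⁻¹⁴) N.
|a| = |F|/m = 6.530×10⁻¹⁴/6.0×10⁻²⁶ ≈ 1.09×10¹² m/s².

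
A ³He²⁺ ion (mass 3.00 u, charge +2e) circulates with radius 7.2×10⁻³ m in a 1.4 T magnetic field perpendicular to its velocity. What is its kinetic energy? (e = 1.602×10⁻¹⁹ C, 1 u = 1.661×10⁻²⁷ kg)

v = |q|Br/m, then KE = ½mv² = (qBr)²/(2m).
v = (3.204×10⁻¹⁹)(1.4)(7.2×10⁻³)/4.983×10⁻²⁷ ≈ 6.481×10⁵ m/s.
KE = ½(4.983×10⁻²⁷)(6.481×10⁵)² ≈ 1.0×10⁻¹⁵ J.

KE ≈ 1.0×10⁻¹⁵ J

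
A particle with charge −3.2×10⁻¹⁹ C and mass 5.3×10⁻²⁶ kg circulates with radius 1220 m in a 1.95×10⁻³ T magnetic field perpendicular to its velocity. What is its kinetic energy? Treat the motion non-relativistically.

KE ≈ 5.47×10⁻¹² J

v = |q|Br/m, then KE = ½mv² = (qBr)²/(2m).
v = (3.2×10⁻¹⁹)(1.95×10⁻³)(1220)/5.3×10⁻²⁶ ≈ 1.436×10⁷ m/s.
KE = ½(5.3×10⁻²⁶)(1.436×10⁷)² ≈ 5.47×10⁻¹² J.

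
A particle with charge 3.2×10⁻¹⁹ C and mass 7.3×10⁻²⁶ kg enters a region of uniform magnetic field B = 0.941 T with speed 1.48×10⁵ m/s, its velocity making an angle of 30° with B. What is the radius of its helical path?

v⊥ = v sinθ = 1.48×10⁵·sin30° ≈ 7.400×10⁴ m/s.
r = m v⊥/(|q|B) = (7.3×10⁻²⁶)(7.400×10⁴)/((3.2×10⁻¹⁹)(0.941)) ≈ 0.0179 m.

r ≈ 0.0179 m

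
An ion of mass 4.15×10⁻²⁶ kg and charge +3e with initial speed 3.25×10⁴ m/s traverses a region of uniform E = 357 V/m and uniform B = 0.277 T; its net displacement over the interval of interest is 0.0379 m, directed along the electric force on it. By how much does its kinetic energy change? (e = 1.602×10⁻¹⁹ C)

The magnetic force is always ⟂ v and does no work; only the electric force changes KE.
ΔKE = F_E · d = |q|E d = (4.806×10⁻¹⁹)(357)(0.0379) ≈ 6.50×10⁻¹⁸ J.

ΔKE ≈ 6.50×10⁻¹⁸ J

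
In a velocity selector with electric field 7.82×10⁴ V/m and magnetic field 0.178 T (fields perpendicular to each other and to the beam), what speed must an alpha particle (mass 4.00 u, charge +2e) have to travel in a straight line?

Straight-line motion ⇒ electric and magnetic forces cancel, so E = vB.
v = E/B = 7.82×10⁴/0.178 = 4.39×10⁵ m/s.

v = 4.39×10⁵ m/s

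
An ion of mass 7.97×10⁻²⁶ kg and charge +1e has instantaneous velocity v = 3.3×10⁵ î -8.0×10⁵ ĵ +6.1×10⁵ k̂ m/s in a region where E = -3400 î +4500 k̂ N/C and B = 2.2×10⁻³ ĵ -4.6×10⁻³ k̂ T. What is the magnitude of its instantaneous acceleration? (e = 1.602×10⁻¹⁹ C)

v×B = (2340, 1520, 726) N/C.
E + v×B = (-1060, 1520, 5230) N/C.
F = q(E + v×B) = (1.602×10⁻¹⁹ C)·(-1060, 1520, 5230) = (-1.70×10⁻¹⁶, 2.43×10⁻¹⁶, 8.37×10⁻¹⁶) N.
|a| = |F|/m = 8.883×10⁻¹⁶/7.97×10⁻²⁶ ≈ 1.11×10¹⁰ m/s².

|a| ≈ 1.11×10¹⁰ m/s²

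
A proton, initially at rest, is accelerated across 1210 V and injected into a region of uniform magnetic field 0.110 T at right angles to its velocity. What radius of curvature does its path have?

r ≈ 0.0457 m

Acceleration: |q|V = ½mv² ⇒ v = √(2|q|V/m) = √(2·1.602×10⁻¹⁹·1210/1.673×10⁻²⁷) ≈ 4.814×10⁵ m/s.
In the field: r = mv/(|q|B) = (1.673×10⁻²⁷)(4.814×10⁵)/((1.602×10⁻¹⁹)(0.110)) ≈ 0.0457 m.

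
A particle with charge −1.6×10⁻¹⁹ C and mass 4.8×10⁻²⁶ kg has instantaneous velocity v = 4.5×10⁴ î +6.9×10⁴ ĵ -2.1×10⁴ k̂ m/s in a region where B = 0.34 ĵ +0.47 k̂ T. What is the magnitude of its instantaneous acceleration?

|a| ≈ 1.58×10¹¹ m/s²

v×B = (3.96×10⁴, -2.12×10⁴, 1.53×10⁴) N/C.
F = q v×B = (−1.6×10⁻¹⁹ C)·(3.96×10⁴, -2.12×10⁴, 1.53×10⁴) = (-6.33×10⁻¹⁵, 3.38×10⁻¹⁵, -2.45×10⁻¹⁵) N.
|a| = |F|/m = 7.585×10⁻¹⁵/4.8×10⁻²⁶ ≈ 1.58×10¹¹ m/s².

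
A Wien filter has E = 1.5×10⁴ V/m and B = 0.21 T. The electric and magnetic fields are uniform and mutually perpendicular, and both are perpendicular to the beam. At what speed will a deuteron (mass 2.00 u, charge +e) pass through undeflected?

v = 7.1×10⁴ m/s

Straight-line motion ⇒ electric and magnetic forces cancel, so E = vB.
v = E/B = 1.5×10⁴/0.21 = 7.1×10⁴ m/s.
The result is independent of the particle's charge and mass.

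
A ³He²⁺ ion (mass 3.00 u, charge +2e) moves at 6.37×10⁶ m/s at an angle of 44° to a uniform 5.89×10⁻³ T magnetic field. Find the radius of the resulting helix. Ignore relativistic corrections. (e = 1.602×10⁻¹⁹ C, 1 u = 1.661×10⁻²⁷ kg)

r ≈ 11.7 m

v⊥ = v sinθ = 6.37×10⁶·sin44° ≈ 4.425×10⁶ m/s.
r = m v⊥/(|q|B) = (4.983×10⁻²⁷)(4.425×10⁶)/((3.204×10⁻¹⁹)(5.89×10⁻³)) ≈ 11.7 m.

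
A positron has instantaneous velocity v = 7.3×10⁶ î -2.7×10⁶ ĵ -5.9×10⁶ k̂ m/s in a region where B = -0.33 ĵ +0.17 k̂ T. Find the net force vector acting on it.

F ≈ (-3.85×10⁻¹³, -1.99×10⁻¹³, -3.86×10⁻¹³) N

v×B = (-2.41×10⁶, -1.24×10⁶, -2.41×10⁶) N/C.
F = q v×B = (1.602×10⁻¹⁹ C)·(-2.41×10⁶, -1.24×10⁶, -2.41×10⁶) = (-3.85×10⁻¹³, -1.99×10⁻¹³, -3.86×10⁻¹³) N.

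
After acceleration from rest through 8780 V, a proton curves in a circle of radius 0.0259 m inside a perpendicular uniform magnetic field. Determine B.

v = √(2|q|V/m) = √(2·1.602×10⁻¹⁹·8780/1.673×10⁻²⁷) ≈ 1.297×10⁶ m/s.
B = mv/(|q|r) = (1.673×10⁻²⁷)(1.297×10⁶)/((1.602×10⁻¹⁹)(0.0259)) ≈ 0.523 T.

B ≈ 0.523 T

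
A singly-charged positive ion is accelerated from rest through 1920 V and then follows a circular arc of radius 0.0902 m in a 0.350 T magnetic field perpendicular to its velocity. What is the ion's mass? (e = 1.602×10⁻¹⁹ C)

Combine |q|V = ½mv² and r = mv/(|q|B): eliminate v to get m = qB²r²/(2V).
m = (1.602×10⁻¹⁹)(0.350)²(0.0902)²/(2·1920) ≈ 4.16×10⁻²⁶ kg.

m ≈ 4.16×10⁻²⁶ kg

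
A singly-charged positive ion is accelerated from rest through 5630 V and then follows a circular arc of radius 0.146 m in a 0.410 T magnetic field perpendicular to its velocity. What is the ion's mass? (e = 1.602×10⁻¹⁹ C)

Combine |q|V = ½mv² and r = mv/(|q|B): eliminate v to get m = qB²r²/(2V).
m = (1.602×10⁻¹⁹)(0.410)²(0.146)²/(2·5630) ≈ 5.10×10⁻²⁶ kg.

m ≈ 5.10×10⁻²⁶ kg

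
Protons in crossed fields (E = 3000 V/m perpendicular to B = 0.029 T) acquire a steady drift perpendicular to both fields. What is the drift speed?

v_d ≈ 1.0×10⁵ m/s

The E×B drift speed is v_d = E/B.
v_d = 3000/0.029 = 1.0×10⁵ m/s.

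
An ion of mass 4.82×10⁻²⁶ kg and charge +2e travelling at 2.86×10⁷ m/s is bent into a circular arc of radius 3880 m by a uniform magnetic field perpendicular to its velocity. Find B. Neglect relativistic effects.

B ≈ 1.11×10⁻³ T

From |q|vB = mv²/r, B = mv/(|q|r).
B = (4.82×10⁻²⁶)(2.86×10⁷)/((3.204×10⁻¹⁹)(3880)) ≈ 1.11×10⁻³ T.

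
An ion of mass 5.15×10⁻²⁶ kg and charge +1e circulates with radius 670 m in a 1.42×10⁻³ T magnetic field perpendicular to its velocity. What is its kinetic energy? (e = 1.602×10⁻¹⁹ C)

v = |q|Br/m, then KE = ½mv² = (qBr)²/(2m).
v = (1.602×10⁻¹⁹)(1.42×10⁻³)(670)/5.15×10⁻²⁶ ≈ 2.960×10⁶ m/s.
KE = ½(5.15×10⁻²⁶)(2.960×10⁶)² ≈ 2.26×10⁻¹³ J = 1.41×10⁶ eV.

KE ≈ 1.41×10⁶ eV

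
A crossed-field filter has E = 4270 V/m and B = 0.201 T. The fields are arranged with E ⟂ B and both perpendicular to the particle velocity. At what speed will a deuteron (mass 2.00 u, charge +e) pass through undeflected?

v = 2.12×10⁴ m/s

Zero net Lorentz force requires |qE| = |q v×B|, i.e. E = vB.
v = E/B = 4270/0.201 = 2.12×10⁴ m/s.
The result is independent of the particle's charge and mass.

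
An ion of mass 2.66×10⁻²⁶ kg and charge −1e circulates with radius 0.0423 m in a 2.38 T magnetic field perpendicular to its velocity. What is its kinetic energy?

v = |q|Br/m, then KE = ½mv² = (qBr)²/(2m).
v = (1.602×10⁻¹⁹)(2.38)(0.0423)/2.66×10⁻²⁶ ≈ 6.063×10⁵ m/s.
KE = ½(2.66×10⁻²⁶)(6.063×10⁵)² ≈ 4.89×10⁻¹⁵ J.

KE ≈ 4.89×10⁻¹⁵ J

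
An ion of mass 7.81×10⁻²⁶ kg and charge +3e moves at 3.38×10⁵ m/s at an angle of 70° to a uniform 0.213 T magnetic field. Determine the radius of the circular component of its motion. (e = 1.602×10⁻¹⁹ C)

r ≈ 0.242 m

v⊥ = v sinθ = 3.38×10⁵·sin70° ≈ 3.176×10⁵ m/s.
r = m v⊥/(|q|B) = (7.81×10⁻²⁶)(3.176×10⁵)/((4.806×10⁻¹⁹)(0.213)) ≈ 0.242 m.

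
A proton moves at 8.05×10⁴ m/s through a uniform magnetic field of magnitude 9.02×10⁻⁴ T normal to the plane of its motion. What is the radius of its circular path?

The magnetic force provides the centripetal force: |q|vB = mv²/r.
r = mv/(|q|B) = (1.673×10⁻²⁷)(8.05×10⁴)/((1.602×10⁻¹⁹)(9.02×10⁻⁴)) ≈ 0.932 m.

r ≈ 0.932 m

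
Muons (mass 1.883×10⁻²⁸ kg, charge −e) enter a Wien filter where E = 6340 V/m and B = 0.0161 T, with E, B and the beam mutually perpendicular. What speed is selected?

v = 3.94×10⁵ m/s

For undeflected motion the electric and magnetic forces balance: qE = qvB.
v = E/B = 6340/0.0161 = 3.94×10⁵ m/s.
The result is independent of the particle's charge and mass.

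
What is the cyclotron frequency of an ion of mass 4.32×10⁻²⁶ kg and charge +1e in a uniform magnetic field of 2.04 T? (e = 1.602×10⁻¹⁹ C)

f = |q|B/(2πm).
f = (1.602×10⁻¹⁹)(2.04)/(2π·4.32×10⁻²⁶) ≈ 1.20×10⁶ Hz.

f ≈ 1.20×10⁶ Hz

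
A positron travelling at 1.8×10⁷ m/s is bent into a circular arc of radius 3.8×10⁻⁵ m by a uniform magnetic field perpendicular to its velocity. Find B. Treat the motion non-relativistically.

B ≈ 2.7 T

From |q|vB = mv²/r, B = mv/(|q|r).
B = (9.109×10⁻³¹)(1.8×10⁷)/((1.602×10⁻¹⁹)(3.8×10⁻⁵)) ≈ 2.7 T.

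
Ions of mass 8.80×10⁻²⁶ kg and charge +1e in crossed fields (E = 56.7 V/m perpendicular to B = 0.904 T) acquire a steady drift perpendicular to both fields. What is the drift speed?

In crossed fields the guiding centre drifts at v_d = |E×B|/B² = E/B, independent of charge and mass.
v_d = 56.7/0.904 = 62.7 m/s.

v_d ≈ 62.7 m/s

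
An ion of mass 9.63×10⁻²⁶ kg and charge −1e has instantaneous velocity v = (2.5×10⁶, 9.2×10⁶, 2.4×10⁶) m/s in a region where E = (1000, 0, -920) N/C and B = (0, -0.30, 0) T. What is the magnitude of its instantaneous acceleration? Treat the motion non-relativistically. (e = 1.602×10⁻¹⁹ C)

|a| ≈ 1.73×10¹² m/s²

v×B = (7.20×10⁵, 0, -7.50×10⁵) N/C.
E + v×B = (7.21×10⁵, 0, -7.51×10⁵) N/C.
F = q(E + v×B) = (−1.602×10⁻¹⁹ C)·(7.21×10⁵, 0, -7.51×10⁵) = (-1.16×10⁻¹³, 0, 1.20×10⁻¹³) N.
|a| = |F|/m = 1.668×10⁻¹³/9.63×10⁻²⁶ ≈ 1.73×10¹² m/s².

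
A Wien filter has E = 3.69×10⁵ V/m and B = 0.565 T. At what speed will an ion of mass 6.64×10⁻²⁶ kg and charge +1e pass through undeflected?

v = 6.53×10⁵ m/s

For undeflected motion the electric and magnetic forces balance: qE = qvB.
v = E/B = 3.69×10⁵/0.565 = 6.53×10⁵ m/s.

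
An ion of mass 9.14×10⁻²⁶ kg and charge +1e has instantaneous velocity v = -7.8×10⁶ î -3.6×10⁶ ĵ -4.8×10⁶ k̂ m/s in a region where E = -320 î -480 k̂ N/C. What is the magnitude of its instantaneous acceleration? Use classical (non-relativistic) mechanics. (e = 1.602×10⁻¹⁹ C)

Only an electric field acts, so F = qE = (1.602×10⁻¹⁹ C)·(-320, 0, -480) = (-5.13×10⁻¹⁷, 0, -7.69×10⁻¹⁷) N.
|a| = |F|/m = 9.242×10⁻¹⁷/9.14×10⁻²⁶ ≈ 1.01×10⁹ m/s².

|a| ≈ 1.01×10⁹ m/s²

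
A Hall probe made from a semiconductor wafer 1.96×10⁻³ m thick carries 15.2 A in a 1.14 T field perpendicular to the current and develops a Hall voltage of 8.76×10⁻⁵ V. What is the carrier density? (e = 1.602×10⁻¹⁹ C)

n ≈ 6.30×10²⁶ m⁻³

From V_H = IB/(n e t), n = IB/(V_H e t).
n = (15.2)(1.14)/((8.76×10⁻⁵)(1.602×10⁻¹⁹)(1.96×10⁻³)) ≈ 6.30×10²⁶ m⁻³.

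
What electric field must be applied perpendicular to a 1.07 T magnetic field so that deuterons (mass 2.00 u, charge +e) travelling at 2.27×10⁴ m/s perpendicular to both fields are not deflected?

For straight-line motion qE = qvB, so E = vB.
E = 2.27×10⁴ × 1.07 = 2.43×10⁴ V/m.

E = 2.43×10⁴ V/m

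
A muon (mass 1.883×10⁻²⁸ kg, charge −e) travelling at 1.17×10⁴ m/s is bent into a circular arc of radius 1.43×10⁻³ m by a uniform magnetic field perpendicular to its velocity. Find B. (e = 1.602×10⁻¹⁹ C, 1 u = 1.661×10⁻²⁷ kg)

From |q|vB = mv²/r, B = mv/(|q|r).
B = (1.883×10⁻²⁸)(1.17×10⁴)/((1.602×10⁻¹⁹)(1.43×10⁻³)) ≈ 9.62×10⁻³ T.

B ≈ 9.62×10⁻³ T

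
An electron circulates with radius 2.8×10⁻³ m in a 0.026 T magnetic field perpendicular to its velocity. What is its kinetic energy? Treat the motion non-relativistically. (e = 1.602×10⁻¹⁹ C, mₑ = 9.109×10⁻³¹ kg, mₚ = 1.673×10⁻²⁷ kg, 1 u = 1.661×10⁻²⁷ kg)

v = |q|Br/m, then KE = ½mv² = (qBr)²/(2m).
v = (1.602×10⁻¹⁹)(0.026)(2.8×10⁻³)/9.109×10⁻³¹ ≈ 1.280×10⁷ m/s.
KE = ½(9.109×10⁻³¹)(1.280×10⁷)² ≈ 7.5×10⁻¹⁷ J.

KE ≈ 7.5×10⁻¹⁷ J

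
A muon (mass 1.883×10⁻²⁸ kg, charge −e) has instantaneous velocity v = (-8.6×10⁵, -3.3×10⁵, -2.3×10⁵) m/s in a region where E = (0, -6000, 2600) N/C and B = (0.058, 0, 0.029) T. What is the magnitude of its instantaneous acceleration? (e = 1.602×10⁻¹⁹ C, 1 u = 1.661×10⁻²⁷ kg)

|a| ≈ 2.08×10¹³ m/s²

v×B = (-9570, 1.16×10⁴, 1.91×10⁴) N/C.
E + v×B = (-9570, 5600, 2.17×10⁴) N/C.
F = q(E + v×B) = (−1.602×10⁻¹⁹ C)·(-9570, 5600, 2.17×10⁴) = (1.53×10⁻¹⁵, -8.97×10⁻¹⁶, -3.48×10⁻¹⁵) N.
|a| = |F|/m = 3.910×10⁻¹⁵/1.883×10⁻²⁸ ≈ 2.08×10¹³ m/s².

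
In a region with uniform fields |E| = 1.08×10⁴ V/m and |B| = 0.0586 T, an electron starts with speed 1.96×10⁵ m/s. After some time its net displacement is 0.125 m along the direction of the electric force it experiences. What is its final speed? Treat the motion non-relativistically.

B does no work; ΔKE = |q|E d.
½mv_f² = ½mv₀² + |q|Ed = ½(9.109×10⁻³¹)(1.96×10⁵)² + (1.602×10⁻¹⁹)(1.08×10⁴)(0.125) ≈ 1.750×10⁻²⁰ J + 2.163×10⁻¹⁶ J ≈ 2.163×10⁻¹⁶ J.
v_f = √(2·2.163×10⁻¹⁶/9.109×10⁻³¹) ≈ 2.18×10⁷ m/s.

v_f ≈ 2.18×10⁷ m/s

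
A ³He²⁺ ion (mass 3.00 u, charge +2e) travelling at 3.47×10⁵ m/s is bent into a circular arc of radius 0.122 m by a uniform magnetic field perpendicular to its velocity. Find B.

B ≈ 0.0442 T

From |q|vB = mv²/r, B = mv/(|q|r).
B = (4.983×10⁻²⁷)(3.47×10⁵)/((3.204×10⁻¹⁹)(0.122)) ≈ 0.0442 T.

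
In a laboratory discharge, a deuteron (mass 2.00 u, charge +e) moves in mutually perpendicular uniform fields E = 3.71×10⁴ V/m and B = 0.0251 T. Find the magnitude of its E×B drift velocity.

The E×B drift speed is v_d = E/B.
v_d = 3.71×10⁴/0.0251 = 1.48×10⁶ m/s.

v_d ≈ 1.48×10⁶ m/s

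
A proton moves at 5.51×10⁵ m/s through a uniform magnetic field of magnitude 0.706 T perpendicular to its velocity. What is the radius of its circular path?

r ≈ 8.15×10⁻³ m

The magnetic force provides the centripetal force: |q|vB = mv²/r.
r = mv/(|q|B) = (1.673×10⁻²⁷)(5.51×10⁵)/((1.602×10⁻¹⁹)(0.706)) ≈ 8.15×10⁻³ m.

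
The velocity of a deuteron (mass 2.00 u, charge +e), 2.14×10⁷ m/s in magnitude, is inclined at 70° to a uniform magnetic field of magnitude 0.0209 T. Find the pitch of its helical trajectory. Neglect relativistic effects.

v∥ = v cosθ = 2.14×10⁷·cos70° ≈ 7.319×10⁶ m/s.
T = 2πm/(|q|B) = 2π(3.322×10⁻²⁷)/((1.602×10⁻¹⁹)(0.0209)) ≈ 6.234×10⁻⁶ s.
pitch = v∥ T = (7.319×10⁶)(6.234×10⁻⁶) ≈ 45.6 m.

p ≈ 45.6 m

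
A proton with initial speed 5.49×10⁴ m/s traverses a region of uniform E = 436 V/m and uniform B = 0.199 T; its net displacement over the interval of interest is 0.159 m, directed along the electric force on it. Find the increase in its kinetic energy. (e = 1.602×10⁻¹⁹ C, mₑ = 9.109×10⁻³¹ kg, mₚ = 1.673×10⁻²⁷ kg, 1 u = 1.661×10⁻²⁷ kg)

ΔKE ≈ 1.11×10⁻¹⁷ J

The magnetic force is always ⟂ v and does no work; only the electric force changes KE.
ΔKE = F_E · d = |q|E d = (1.602×10⁻¹⁹)(436)(0.159) ≈ 1.11×10⁻¹⁷ J.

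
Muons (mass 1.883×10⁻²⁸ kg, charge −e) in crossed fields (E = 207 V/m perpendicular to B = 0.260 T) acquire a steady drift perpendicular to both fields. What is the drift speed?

v_d ≈ 796 m/s

In crossed fields the guiding centre drifts at v_d = |E×B|/B² = E/B, independent of charge and mass.
v_d = 207/0.260 = 796 m/s.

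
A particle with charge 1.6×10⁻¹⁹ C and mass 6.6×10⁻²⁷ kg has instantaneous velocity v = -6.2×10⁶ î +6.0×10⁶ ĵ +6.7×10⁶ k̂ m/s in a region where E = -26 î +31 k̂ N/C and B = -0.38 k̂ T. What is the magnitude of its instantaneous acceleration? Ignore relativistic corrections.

|a| ≈ 7.95×10¹³ m/s²

v×B = (-2.28×10⁶, -2.36×10⁶, 0) N/C.
E + v×B = (-2.28×10⁶, -2.36×10⁶, 31.0) N/C.
F = q(E + v×B) = (1.6×10⁻¹⁹ C)·(-2.28×10⁶, -2.36×10⁶, 31.0) = (-3.65×10⁻¹³, -3.77×10⁻¹³, 4.96×10⁻¹⁸) N.
|a| = |F|/m = 5.246×10⁻¹³/6.6×10⁻²⁷ ≈ 7.95×10¹³ m/s².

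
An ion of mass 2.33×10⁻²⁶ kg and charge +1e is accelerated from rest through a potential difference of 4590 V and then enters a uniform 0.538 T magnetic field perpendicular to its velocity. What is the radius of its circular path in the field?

Acceleration: |q|V = ½mv² ⇒ v = √(2|q|V/m) = √(2·1.602×10⁻¹⁹·4590/2.33×10⁻²⁶) ≈ 2.512×10⁵ m/s.
In the field: r = mv/(|q|B) = (2.33×10⁻²⁶)(2.512×10⁵)/((1.602×10⁻¹⁹)(0.538)) ≈ 0.0679 m.

r ≈ 0.0679 m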